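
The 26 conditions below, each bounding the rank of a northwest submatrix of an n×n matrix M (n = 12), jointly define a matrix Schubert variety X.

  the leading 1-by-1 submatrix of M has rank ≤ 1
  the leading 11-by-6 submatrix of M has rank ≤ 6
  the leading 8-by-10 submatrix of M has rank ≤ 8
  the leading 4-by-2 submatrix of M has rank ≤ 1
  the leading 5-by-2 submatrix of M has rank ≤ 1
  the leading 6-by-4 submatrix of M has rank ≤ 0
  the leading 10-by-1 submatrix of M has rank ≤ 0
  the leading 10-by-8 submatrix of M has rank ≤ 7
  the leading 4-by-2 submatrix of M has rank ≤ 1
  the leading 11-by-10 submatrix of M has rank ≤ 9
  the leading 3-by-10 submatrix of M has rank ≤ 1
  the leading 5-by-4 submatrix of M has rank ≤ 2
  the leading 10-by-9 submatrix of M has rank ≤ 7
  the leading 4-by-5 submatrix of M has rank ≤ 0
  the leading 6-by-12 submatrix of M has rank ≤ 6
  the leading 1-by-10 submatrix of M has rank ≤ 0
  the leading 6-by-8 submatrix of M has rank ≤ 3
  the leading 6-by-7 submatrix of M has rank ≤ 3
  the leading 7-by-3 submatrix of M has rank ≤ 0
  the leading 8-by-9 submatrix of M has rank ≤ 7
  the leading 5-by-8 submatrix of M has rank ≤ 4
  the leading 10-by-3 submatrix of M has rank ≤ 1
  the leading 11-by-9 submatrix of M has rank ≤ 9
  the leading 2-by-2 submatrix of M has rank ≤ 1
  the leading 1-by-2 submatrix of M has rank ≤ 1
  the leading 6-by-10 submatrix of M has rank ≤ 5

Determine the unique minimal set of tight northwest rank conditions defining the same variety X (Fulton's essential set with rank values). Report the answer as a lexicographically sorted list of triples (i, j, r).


The tightest implied rank at each (i,j), from the 26 conditions:

  i=1: 0, 0, 0, 0, 0, 0, 0, 0, 0, 0, 1, 1
  i=2: 0, 0, 0, 0, 0, 1, 1, 1, 1, 1, 2, 2
  i=3: 0, 0, 0, 0, 0, 1, 1, 1, 1, 1, 2, 3
  i=4: 0, 0, 0, 0, 0, 1, 2, 2, 2, 2, 3, 4
  i=5: 0, 0, 0, 0, 1, 2, 3, 3, 3, 3, 4, 5
  i=6: 0, 0, 0, 0, 1, 2, 3, 3, 4, 4, 5, 6
  i=7: 0, 0, 0, 1, 2, 3, 4, 4, 5, 5, 6, 7
  i=8: 0, 1, 1, 2, 3, 4, 5, 5, 6, 6, 7, 8
  i=9: 0, 1, 1, 2, 3, 4, 5, 6, 7, 7, 8, 9
  i=10: 0, 1, 1, 2, 3, 4, 5, 6, 7, 8, 9, 10
  i=11: 1, 2, 2, 3, 4, 5, 6, 7, 8, 9, 10, 11
  i=12: 1, 2, 3, 4, 5, 6, 7, 8, 9, 10, 11, 12

second differences of R give the permutation w = (11, 6, 12, 7, 5, 9, 4, 2, 8, 10, 1, 3).

Fulton essential set (8 of the 46 Rothe cells):

[(1, 10, 0), (3, 10, 1), (4, 5, 0), (6, 4, 0), (6, 8, 3), (7, 3, 0), (10, 1, 0), (10, 3, 1)]


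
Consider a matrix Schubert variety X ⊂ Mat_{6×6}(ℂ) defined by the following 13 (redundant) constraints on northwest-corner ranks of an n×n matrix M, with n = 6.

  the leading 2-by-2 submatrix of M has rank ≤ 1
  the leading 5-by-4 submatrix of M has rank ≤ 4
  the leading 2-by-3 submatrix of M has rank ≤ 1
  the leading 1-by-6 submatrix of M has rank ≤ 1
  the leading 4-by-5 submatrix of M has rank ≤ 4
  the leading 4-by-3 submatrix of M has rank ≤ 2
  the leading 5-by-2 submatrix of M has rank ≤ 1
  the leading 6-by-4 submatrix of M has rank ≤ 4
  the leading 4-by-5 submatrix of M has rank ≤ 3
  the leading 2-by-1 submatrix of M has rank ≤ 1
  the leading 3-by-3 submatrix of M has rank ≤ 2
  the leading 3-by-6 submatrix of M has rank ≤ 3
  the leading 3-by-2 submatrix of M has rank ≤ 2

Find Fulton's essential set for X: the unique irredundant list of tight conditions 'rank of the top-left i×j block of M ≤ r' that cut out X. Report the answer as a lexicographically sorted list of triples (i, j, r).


Reconstructing r_w from the 13 given conditions:

  row 1: 1 | 1 | 1 | 1 | 1 | 1
  row 2: 1 | 1 | 1 | 2 | 2 | 2
  row 3: 1 | 1 | 2 | 3 | 3 | 3
  row 4: 1 | 1 | 2 | 3 | 3 | 4
  row 5: 1 | 1 | 2 | 3 | 4 | 5
  row 6: 1 | 2 | 3 | 4 | 5 | 6

hence w(1..6) = (1, 4, 3, 6, 5, 2).

Fulton essential set (3 of the 6 Rothe cells):

[(2, 3, 1), (4, 5, 3), (5, 2, 1)]


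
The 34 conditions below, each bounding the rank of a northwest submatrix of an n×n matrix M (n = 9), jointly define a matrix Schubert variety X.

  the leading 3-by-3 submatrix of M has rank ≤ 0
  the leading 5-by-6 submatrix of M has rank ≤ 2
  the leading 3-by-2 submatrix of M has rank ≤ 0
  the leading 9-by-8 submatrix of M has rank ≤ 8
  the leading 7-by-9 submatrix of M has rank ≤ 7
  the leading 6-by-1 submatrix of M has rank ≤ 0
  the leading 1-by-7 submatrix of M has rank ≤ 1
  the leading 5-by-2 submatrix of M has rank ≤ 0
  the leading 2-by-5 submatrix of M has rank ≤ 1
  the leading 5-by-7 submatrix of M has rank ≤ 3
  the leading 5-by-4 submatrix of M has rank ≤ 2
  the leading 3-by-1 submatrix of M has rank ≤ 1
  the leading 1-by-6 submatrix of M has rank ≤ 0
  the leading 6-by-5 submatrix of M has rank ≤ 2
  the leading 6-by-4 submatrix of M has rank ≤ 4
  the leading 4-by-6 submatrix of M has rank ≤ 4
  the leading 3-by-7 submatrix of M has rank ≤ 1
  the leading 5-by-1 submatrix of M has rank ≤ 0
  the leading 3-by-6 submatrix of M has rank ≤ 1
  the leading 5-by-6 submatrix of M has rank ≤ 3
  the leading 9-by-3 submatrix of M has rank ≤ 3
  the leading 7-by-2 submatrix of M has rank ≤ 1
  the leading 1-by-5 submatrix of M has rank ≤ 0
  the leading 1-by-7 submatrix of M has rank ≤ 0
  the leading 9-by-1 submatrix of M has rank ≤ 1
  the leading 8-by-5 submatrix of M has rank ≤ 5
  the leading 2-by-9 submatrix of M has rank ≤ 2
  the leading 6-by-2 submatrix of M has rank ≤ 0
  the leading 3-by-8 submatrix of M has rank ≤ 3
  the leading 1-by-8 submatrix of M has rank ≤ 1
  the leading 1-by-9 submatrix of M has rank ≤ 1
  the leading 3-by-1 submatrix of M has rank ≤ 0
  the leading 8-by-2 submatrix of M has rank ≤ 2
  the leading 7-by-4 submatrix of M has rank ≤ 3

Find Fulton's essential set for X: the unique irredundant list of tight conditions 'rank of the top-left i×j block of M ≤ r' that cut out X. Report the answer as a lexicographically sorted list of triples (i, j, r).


Recovering R(i,j) via the rank-extension bound from the 34 conditions:

  0, 0, 0, 0, 0, 0, 0, 1, 1
  0, 0, 0, 1, 1, 1, 1, 2, 2
  0, 0, 0, 1, 1, 1, 1, 2, 3
  0, 0, 1, 2, 2, 2, 2, 3, 4
  0, 0, 1, 2, 2, 2, 3, 4, 5
  0, 0, 1, 2, 2, 3, 4, 5, 6
  1, 1, 2, 3, 3, 4, 5, 6, 7
  1, 2, 3, 4, 4, 5, 6, 7, 8
  1, 2, 3, 4, 5, 6, 7, 8, 9

hence w(1..9) = (8, 4, 9, 3, 7, 6, 1, 2, 5).

D(w) has 25 cells with 6 SE-corners; essential set:

[(1, 7, 0), (3, 3, 0), (3, 7, 1), (5, 6, 2), (6, 2, 0), (6, 5, 2)]


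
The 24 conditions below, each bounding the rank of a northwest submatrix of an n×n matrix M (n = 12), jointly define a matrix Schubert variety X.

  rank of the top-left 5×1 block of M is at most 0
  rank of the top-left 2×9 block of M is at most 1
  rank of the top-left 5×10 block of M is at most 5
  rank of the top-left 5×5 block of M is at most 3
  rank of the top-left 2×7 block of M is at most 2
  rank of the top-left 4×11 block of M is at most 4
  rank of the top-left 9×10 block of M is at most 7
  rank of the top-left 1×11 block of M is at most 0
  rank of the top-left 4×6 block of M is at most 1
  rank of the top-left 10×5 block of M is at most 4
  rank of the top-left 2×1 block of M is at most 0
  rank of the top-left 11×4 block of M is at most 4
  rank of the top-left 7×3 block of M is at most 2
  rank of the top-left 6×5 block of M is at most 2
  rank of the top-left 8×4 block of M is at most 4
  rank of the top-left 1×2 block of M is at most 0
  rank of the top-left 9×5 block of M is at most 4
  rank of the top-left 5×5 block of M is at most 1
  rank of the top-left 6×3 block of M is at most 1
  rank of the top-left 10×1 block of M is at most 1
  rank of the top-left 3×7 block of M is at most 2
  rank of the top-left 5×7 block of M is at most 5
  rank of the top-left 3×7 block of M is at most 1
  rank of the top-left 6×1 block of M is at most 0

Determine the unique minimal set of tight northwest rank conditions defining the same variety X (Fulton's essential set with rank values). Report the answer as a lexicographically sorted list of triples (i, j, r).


Computing R[i][j] = min implied NW-rank bound (n=12, 24 conditions):

  i=1: 0 0 0 0 0 0 0 0 0 0 0 1
  i=2: 0 1 1 1 1 1 1 1 1 1 1 2
  i=3: 0 1 1 1 1 1 1 2 2 2 2 3
  i=4: 0 1 1 1 1 1 2 3 3 3 3 4
  i=5: 0 1 1 1 1 2 3 4 4 4 4 5
  i=6: 0 1 1 2 2 3 4 5 5 5 5 6
  i=7: 1 2 2 3 3 4 5 6 6 6 6 7
  i=8: 1 2 3 4 4 5 6 7 7 7 7 8
  i=9: 1 2 3 4 4 5 6 7 7 7 8 9
  i=10: 1 2 3 4 4 5 6 7 8 8 9 10
  i=11: 1 2 3 4 5 6 7 8 9 9 10 11
  i=12: 1 2 3 4 5 6 7 8 9 10 11 12

second differences of R give the permutation w = (12, 2, 8, 7, 6, 4, 1, 3, 11, 9, 5, 10).

8 SE-corners of the 33-cell Rothe diagram give Ess(w):

[(1, 11, 0), (3, 7, 1), (4, 6, 1), (5, 5, 1), (6, 1, 0), (6, 3, 1), (9, 10, 7), (10, 5, 4)]


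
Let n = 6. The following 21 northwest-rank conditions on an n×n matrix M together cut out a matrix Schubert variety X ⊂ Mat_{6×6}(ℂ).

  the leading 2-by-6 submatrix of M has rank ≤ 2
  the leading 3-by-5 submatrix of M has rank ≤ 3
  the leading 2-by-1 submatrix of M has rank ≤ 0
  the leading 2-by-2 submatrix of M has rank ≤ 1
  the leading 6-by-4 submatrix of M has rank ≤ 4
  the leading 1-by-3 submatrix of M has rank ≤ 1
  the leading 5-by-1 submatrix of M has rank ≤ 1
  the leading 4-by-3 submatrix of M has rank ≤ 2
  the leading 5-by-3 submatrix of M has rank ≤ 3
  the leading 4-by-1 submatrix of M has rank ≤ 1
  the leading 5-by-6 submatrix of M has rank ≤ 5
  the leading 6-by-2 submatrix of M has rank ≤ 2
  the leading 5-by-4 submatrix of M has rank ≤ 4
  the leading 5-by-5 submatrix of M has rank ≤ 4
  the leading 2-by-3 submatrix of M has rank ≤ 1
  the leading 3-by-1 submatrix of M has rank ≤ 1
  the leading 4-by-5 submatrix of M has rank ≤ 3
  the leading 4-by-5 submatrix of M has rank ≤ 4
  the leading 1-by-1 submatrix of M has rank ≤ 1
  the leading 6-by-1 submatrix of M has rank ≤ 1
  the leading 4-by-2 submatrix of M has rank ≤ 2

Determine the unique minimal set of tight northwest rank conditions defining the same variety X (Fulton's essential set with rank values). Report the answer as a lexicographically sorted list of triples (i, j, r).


Recovering R(i,j) via the rank-extension bound from the 21 conditions:

  R[1]: 0 1 1 1 1 1
  R[2]: 0 1 1 2 2 2
  R[3]: 1 2 2 3 3 3
  R[4]: 1 2 2 3 3 4
  R[5]: 1 2 3 4 4 5
  R[6]: 1 2 3 4 5 6

giving w = (2, 4, 1, 6, 3, 5) via Δ²R.

Fulton essential set (4 of the 5 Rothe cells):

[(2, 1, 0), (2, 3, 1), (4, 3, 2), (4, 5, 3)]


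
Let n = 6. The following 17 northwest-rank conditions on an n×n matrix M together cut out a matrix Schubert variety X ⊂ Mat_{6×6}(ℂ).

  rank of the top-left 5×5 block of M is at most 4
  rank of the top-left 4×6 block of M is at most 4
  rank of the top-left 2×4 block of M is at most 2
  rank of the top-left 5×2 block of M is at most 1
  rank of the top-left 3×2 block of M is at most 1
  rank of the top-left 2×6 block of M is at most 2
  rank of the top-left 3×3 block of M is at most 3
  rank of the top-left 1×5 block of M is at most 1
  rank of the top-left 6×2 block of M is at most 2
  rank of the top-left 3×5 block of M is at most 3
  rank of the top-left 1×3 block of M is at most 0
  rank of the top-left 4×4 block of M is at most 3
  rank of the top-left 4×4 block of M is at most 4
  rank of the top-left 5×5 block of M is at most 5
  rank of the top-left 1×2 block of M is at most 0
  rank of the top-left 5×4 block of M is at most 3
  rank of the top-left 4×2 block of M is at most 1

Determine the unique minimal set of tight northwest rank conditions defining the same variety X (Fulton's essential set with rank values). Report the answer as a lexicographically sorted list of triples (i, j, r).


The tightest implied rank at each (i,j), from the 17 conditions:

  0 0 0 1 1 1
  1 1 1 2 2 2
  1 1 2 3 3 3
  1 1 2 3 4 4
  1 1 2 3 4 5
  1 2 3 4 5 6

the unique w with this rank table is (4, 1, 3, 5, 6, 2).

D(w) has 6 cells with 2 SE-corners; essential set:

[(1, 3, 0), (5, 2, 1)]


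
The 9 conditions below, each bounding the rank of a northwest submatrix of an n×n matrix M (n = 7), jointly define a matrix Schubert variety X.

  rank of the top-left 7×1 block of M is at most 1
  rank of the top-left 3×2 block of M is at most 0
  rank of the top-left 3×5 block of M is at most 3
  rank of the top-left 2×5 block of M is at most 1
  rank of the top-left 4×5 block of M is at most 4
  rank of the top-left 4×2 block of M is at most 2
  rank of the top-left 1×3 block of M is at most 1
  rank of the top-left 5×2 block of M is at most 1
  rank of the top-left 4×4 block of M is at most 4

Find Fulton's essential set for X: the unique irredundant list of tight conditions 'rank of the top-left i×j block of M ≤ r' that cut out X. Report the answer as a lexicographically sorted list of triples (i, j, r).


Computing R[i][j] = min implied NW-rank bound (n=7, 9 conditions):

  R[1]: 0 | 0 | 1 | 1 | 1 | 1 | 1
  R[2]: 0 | 0 | 1 | 1 | 1 | 2 | 2
  R[3]: 0 | 0 | 1 | 2 | 2 | 3 | 3
  R[4]: 1 | 1 | 2 | 3 | 3 | 4 | 4
  R[5]: 1 | 1 | 2 | 3 | 4 | 5 | 5
  R[6]: 1 | 2 | 3 | 4 | 5 | 6 | 6
  R[7]: 1 | 2 | 3 | 4 | 5 | 6 | 7

giving w = (3, 6, 4, 1, 5, 2, 7) via Δ²R.

|D(w)|=9, |Ess(w)|=3:

[(2, 5, 1), (3, 2, 0), (5, 2, 1)]


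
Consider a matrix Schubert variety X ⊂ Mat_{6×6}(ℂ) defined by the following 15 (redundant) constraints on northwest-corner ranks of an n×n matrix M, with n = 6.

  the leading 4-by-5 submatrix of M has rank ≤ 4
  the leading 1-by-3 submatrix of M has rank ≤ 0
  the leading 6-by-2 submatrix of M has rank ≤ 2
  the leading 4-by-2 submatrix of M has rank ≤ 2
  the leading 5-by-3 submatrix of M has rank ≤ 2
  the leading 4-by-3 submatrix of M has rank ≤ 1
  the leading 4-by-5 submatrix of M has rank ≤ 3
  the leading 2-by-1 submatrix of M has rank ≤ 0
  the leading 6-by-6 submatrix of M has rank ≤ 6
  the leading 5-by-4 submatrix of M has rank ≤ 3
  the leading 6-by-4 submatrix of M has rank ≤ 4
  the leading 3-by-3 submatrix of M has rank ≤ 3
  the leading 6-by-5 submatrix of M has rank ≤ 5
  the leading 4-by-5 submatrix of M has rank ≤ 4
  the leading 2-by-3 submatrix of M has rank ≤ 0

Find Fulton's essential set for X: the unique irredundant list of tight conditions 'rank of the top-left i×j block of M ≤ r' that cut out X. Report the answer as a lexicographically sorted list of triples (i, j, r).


Computing R[i][j] = min implied NW-rank bound (n=6, 15 conditions):

  i=1: 0  0  0  1  1  1
  i=2: 0  0  0  1  2  2
  i=3: 1  1  1  2  3  3
  i=4: 1  1  1  2  3  4
  i=5: 1  2  2  3  4  5
  i=6: 1  2  3  4  5  6

hence w(1..6) = (4, 5, 1, 6, 2, 3).

D(w) has 8 cells with 2 SE-corners; essential set:

[(2, 3, 0), (4, 3, 1)]


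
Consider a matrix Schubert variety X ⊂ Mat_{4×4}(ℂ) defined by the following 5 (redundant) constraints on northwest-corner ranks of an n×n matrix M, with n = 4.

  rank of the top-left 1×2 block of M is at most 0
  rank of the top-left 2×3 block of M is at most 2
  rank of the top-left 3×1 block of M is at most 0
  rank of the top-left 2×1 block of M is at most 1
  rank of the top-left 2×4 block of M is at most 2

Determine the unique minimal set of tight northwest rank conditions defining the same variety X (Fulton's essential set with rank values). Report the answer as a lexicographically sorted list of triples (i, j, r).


Propagating the 5 rank bounds to every northwest block:

  i=1: 0 0 1 1
  i=2: 0 1 2 2
  i=3: 0 1 2 3
  i=4: 1 2 3 4

reading off 1-entries of Δ²R: w = (3, 2, 4, 1).

ℓ(w)=4; the 2 essential cells (i,j,r):

[(1, 2, 0), (3, 1, 0)]


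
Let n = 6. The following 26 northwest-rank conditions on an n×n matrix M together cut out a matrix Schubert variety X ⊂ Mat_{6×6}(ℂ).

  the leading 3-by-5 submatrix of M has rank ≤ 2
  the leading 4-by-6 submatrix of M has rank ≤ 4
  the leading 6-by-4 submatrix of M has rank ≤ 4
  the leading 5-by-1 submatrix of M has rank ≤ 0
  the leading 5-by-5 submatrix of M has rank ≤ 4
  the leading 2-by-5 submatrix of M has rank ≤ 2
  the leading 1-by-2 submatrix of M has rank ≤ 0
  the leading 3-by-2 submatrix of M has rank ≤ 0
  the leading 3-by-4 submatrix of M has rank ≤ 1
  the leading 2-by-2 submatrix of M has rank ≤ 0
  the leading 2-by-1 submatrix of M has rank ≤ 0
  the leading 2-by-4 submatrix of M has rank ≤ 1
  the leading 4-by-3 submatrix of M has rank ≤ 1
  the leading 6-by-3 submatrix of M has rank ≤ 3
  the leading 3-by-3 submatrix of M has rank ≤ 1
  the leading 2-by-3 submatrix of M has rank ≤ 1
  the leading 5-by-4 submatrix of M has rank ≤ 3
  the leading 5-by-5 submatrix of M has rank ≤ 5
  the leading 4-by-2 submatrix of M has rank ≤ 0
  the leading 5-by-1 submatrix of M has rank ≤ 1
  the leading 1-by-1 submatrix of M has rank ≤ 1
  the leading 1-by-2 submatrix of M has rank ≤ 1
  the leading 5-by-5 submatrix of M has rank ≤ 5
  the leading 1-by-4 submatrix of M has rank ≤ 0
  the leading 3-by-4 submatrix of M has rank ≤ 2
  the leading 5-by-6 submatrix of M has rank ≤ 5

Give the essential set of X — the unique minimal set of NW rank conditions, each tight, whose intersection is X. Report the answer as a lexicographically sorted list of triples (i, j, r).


Recovering R(i,j) via the rank-extension bound from the 26 conditions:

  0 | 0 | 0 | 0 | 1 | 1
  0 | 0 | 1 | 1 | 2 | 2
  0 | 0 | 1 | 1 | 2 | 3
  0 | 0 | 1 | 2 | 3 | 4
  0 | 1 | 2 | 3 | 4 | 5
  1 | 2 | 3 | 4 | 5 | 6

the unique w with this rank table is (5, 3, 6, 4, 2, 1).

Fulton essential set (4 of the 12 Rothe cells):

[(1, 4, 0), (3, 4, 1), (4, 2, 0), (5, 1, 0)]


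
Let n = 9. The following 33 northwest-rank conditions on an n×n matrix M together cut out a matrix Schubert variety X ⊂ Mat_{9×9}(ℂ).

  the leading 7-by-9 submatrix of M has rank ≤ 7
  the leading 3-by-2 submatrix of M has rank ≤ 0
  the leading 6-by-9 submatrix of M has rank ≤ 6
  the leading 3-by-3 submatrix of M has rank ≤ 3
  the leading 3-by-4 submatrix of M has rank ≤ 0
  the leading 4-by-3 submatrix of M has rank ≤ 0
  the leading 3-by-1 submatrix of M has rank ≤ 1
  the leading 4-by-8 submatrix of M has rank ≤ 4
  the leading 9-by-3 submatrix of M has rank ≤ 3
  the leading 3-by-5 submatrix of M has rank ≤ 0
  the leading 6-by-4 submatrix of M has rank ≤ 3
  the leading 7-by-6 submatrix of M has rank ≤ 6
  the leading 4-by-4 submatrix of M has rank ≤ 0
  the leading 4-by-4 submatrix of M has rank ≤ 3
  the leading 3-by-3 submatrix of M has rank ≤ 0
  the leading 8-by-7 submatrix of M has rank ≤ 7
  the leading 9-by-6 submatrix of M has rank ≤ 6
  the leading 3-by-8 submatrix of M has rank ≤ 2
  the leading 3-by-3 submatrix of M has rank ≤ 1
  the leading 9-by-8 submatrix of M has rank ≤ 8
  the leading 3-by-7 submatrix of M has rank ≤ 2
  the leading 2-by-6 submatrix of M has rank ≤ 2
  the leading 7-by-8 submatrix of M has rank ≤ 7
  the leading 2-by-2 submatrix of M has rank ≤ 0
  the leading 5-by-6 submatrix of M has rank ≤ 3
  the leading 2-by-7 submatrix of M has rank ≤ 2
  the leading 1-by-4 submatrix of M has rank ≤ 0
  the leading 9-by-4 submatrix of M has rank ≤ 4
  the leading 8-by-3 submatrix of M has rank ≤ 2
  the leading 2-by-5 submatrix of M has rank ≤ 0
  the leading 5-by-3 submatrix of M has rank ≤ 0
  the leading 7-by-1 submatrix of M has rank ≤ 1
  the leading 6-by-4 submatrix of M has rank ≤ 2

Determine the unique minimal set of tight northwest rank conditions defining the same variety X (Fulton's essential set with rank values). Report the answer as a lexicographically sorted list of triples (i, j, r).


Recovering R(i,j) via the rank-extension bound from the 33 conditions:

  0 | 0 | 0 | 0 | 0 | 1 | 1 | 1 | 1
  0 | 0 | 0 | 0 | 0 | 1 | 2 | 2 | 2
  0 | 0 | 0 | 0 | 0 | 1 | 2 | 2 | 3
  0 | 0 | 0 | 0 | 1 | 2 | 3 | 3 | 4
  0 | 0 | 0 | 1 | 2 | 3 | 4 | 4 | 5
  1 | 1 | 1 | 2 | 3 | 4 | 5 | 5 | 6
  1 | 2 | 2 | 3 | 4 | 5 | 6 | 6 | 7
  1 | 2 | 2 | 3 | 4 | 5 | 6 | 7 | 8
  1 | 2 | 3 | 4 | 5 | 6 | 7 | 8 | 9

reading off 1-entries of Δ²R: w = (6, 7, 9, 5, 4, 1, 2, 8, 3).

Rothe diagram D(w) (24 cells), 5 SE-corners (essential conditions):

[(3, 5, 0), (3, 8, 2), (4, 4, 0), (5, 3, 0), (8, 3, 2)]


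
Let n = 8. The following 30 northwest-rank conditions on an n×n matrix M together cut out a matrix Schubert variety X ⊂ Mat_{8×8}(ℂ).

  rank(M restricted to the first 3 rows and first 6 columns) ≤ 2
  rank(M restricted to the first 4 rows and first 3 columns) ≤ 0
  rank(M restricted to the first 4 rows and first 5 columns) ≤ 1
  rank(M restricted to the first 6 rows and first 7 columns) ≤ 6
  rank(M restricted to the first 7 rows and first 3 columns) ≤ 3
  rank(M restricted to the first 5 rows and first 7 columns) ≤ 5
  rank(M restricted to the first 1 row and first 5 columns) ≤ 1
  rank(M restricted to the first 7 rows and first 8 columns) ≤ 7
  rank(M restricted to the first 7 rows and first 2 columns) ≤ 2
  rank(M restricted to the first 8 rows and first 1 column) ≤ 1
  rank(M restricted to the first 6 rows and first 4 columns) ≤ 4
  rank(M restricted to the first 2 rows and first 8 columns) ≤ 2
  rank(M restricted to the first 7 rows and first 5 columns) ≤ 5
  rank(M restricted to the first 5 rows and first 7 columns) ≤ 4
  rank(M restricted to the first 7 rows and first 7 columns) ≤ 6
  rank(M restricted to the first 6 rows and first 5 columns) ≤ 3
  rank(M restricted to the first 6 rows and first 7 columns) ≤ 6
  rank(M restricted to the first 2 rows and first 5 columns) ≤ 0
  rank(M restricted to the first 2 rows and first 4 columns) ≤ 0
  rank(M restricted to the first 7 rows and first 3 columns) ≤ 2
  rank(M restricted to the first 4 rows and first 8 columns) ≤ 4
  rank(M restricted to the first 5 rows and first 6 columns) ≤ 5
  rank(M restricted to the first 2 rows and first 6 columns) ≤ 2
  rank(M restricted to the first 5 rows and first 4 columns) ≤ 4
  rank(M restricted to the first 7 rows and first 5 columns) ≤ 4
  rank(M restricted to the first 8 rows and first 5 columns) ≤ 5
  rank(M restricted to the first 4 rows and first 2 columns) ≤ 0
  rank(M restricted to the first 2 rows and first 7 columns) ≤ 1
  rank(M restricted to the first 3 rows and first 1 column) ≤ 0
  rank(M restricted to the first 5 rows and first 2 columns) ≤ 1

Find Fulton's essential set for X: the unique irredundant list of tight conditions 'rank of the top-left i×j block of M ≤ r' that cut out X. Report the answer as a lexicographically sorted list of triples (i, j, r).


Computing R[i][j] = min implied NW-rank bound (n=8, 30 conditions):

  row 1: 0 | 0 | 0 | 0 | 0 | 1 | 1 | 1
  row 2: 0 | 0 | 0 | 0 | 0 | 1 | 1 | 2
  row 3: 0 | 0 | 0 | 1 | 1 | 2 | 2 | 3
  row 4: 0 | 0 | 0 | 1 | 1 | 2 | 3 | 4
  row 5: 1 | 1 | 1 | 2 | 2 | 3 | 4 | 5
  row 6: 1 | 2 | 2 | 3 | 3 | 4 | 5 | 6
  row 7: 1 | 2 | 2 | 3 | 4 | 5 | 6 | 7
  row 8: 1 | 2 | 3 | 4 | 5 | 6 | 7 | 8

the unique w with this rank table is (6, 8, 4, 7, 1, 2, 5, 3).

Fulton essential set (5 of the 19 Rothe cells):

[(2, 5, 0), (2, 7, 1), (4, 3, 0), (4, 5, 1), (7, 3, 2)]


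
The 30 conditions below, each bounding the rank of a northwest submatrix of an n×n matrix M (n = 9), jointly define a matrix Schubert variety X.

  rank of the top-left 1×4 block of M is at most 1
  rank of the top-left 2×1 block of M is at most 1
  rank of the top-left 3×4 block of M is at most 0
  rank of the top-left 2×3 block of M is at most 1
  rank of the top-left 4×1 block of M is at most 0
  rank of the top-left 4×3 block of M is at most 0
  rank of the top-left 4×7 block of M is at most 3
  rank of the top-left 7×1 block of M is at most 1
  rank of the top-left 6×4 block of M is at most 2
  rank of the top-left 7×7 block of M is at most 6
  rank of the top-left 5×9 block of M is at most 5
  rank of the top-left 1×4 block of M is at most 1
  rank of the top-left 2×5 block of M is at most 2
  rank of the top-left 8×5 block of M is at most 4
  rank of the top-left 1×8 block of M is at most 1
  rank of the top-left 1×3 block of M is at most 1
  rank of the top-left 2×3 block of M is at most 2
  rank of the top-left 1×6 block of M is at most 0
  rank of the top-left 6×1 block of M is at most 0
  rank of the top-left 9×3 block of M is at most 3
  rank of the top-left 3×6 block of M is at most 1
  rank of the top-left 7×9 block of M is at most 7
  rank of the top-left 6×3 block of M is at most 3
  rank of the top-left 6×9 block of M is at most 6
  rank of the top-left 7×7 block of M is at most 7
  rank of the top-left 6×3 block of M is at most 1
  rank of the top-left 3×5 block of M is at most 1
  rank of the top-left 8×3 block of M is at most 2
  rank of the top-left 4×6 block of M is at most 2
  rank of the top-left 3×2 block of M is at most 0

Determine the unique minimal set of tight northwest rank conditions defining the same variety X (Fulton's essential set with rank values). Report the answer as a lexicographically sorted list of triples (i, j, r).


The tightest implied rank at each (i,j), from the 30 conditions:

  0 | 0 | 0 | 0 | 0 | 0 | 1 | 1 | 1
  0 | 0 | 0 | 0 | 1 | 1 | 2 | 2 | 2
  0 | 0 | 0 | 0 | 1 | 1 | 2 | 3 | 3
  0 | 0 | 0 | 1 | 2 | 2 | 3 | 4 | 4
  0 | 1 | 1 | 2 | 3 | 3 | 4 | 5 | 5
  0 | 1 | 1 | 2 | 3 | 4 | 5 | 6 | 6
  1 | 2 | 2 | 3 | 4 | 5 | 6 | 7 | 7
  1 | 2 | 2 | 3 | 4 | 5 | 6 | 7 | 8
  1 | 2 | 3 | 4 | 5 | 6 | 7 | 8 | 9

the unique w with this rank table is (7, 5, 8, 4, 2, 6, 1, 9, 3).

Rothe diagram D(w) (22 cells), 7 SE-corners (essential conditions):

[(1, 6, 0), (3, 4, 0), (3, 6, 1), (4, 3, 0), (6, 1, 0), (6, 3, 1), (8, 3, 2)]


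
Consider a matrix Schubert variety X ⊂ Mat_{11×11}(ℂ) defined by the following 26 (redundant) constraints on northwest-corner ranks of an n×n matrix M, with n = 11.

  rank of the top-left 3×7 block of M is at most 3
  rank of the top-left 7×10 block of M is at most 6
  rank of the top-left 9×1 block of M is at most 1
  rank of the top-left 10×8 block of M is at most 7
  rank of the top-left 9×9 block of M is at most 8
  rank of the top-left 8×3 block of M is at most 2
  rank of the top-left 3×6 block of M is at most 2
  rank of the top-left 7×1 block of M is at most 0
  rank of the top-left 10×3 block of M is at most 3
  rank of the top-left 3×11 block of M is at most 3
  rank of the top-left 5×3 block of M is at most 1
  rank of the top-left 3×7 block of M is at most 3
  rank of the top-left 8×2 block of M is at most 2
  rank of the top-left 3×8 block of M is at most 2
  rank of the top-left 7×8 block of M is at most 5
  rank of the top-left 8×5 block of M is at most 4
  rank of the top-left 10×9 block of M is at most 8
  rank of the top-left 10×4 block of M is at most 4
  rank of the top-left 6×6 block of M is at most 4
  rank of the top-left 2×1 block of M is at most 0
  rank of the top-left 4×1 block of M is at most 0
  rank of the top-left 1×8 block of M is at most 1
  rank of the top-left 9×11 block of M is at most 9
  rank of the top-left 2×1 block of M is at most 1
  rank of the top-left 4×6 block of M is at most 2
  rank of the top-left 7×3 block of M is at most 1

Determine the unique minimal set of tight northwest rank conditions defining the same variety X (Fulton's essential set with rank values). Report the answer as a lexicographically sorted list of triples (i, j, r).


Reconstructing r_w from the 26 given conditions:

  i=1: 0 | 1 | 1 | 1 | 1 | 1 | 1 | 1 | 1 | 1 | 1
  i=2: 0 | 1 | 1 | 2 | 2 | 2 | 2 | 2 | 2 | 2 | 2
  i=3: 0 | 1 | 1 | 2 | 2 | 2 | 2 | 2 | 3 | 3 | 3
  i=4: 0 | 1 | 1 | 2 | 2 | 2 | 3 | 3 | 4 | 4 | 4
  i=5: 0 | 1 | 1 | 2 | 3 | 3 | 4 | 4 | 5 | 5 | 5
  i=6: 0 | 1 | 1 | 2 | 3 | 4 | 5 | 5 | 6 | 6 | 6
  i=7: 0 | 1 | 1 | 2 | 3 | 4 | 5 | 5 | 6 | 6 | 7
  i=8: 1 | 2 | 2 | 3 | 4 | 5 | 6 | 6 | 7 | 7 | 8
  i=9: 1 | 2 | 3 | 4 | 5 | 6 | 7 | 7 | 8 | 8 | 9
  i=10: 1 | 2 | 3 | 4 | 5 | 6 | 7 | 7 | 8 | 9 | 10
  i=11: 1 | 2 | 3 | 4 | 5 | 6 | 7 | 8 | 9 | 10 | 11

so w = (2, 4, 9, 7, 5, 6, 11, 1, 3, 10, 8).

ℓ(w)=22; the 7 essential cells (i,j,r):

[(3, 8, 2), (4, 6, 2), (7, 1, 0), (7, 3, 1), (7, 8, 5), (7, 10, 6), (10, 8, 7)]


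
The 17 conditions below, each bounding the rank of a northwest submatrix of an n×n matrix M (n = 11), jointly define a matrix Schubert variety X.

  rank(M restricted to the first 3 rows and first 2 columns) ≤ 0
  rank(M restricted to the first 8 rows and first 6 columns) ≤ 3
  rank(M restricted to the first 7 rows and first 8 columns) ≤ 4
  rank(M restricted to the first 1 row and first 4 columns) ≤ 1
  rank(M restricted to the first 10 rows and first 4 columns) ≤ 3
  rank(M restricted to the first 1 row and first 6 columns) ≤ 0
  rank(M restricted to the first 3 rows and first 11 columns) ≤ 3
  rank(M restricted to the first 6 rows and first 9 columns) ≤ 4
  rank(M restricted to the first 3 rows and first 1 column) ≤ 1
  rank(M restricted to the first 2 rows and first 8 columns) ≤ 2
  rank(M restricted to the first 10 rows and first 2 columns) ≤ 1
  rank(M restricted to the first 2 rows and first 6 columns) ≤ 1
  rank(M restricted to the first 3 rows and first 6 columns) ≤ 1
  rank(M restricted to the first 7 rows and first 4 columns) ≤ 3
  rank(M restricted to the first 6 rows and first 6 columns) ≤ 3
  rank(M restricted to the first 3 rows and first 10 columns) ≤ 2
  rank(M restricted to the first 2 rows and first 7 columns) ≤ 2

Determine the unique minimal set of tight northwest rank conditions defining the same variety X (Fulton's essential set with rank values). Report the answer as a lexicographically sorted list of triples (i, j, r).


Reconstructing r_w from the 17 given conditions:

  row 1: 0, 0, 0, 0, 0, 0, 1, 1, 1, 1, 1
  row 2: 0, 0, 1, 1, 1, 1, 2, 2, 2, 2, 2
  row 3: 0, 0, 1, 1, 1, 1, 2, 2, 2, 2, 3
  row 4: 1, 1, 2, 2, 2, 2, 3, 3, 3, 3, 4
  row 5: 1, 1, 2, 3, 3, 3, 4, 4, 4, 4, 5
  row 6: 1, 1, 2, 3, 3, 3, 4, 4, 4, 5, 6
  row 7: 1, 1, 2, 3, 3, 3, 4, 4, 5, 6, 7
  row 8: 1, 1, 2, 3, 3, 3, 4, 5, 6, 7, 8
  row 9: 1, 1, 2, 3, 4, 4, 5, 6, 7, 8, 9
  row 10: 1, 1, 2, 3, 4, 5, 6, 7, 8, 9, 10
  row 11: 1, 2, 3, 4, 5, 6, 7, 8, 9, 10, 11

hence w(1..11) = (7, 3, 11, 1, 4, 10, 9, 8, 5, 6, 2).

|D(w)|=31, |Ess(w)|=8:

[(1, 6, 0), (3, 2, 0), (3, 6, 1), (3, 10, 2), (6, 9, 4), (7, 8, 4), (8, 6, 3), (10, 2, 1)]


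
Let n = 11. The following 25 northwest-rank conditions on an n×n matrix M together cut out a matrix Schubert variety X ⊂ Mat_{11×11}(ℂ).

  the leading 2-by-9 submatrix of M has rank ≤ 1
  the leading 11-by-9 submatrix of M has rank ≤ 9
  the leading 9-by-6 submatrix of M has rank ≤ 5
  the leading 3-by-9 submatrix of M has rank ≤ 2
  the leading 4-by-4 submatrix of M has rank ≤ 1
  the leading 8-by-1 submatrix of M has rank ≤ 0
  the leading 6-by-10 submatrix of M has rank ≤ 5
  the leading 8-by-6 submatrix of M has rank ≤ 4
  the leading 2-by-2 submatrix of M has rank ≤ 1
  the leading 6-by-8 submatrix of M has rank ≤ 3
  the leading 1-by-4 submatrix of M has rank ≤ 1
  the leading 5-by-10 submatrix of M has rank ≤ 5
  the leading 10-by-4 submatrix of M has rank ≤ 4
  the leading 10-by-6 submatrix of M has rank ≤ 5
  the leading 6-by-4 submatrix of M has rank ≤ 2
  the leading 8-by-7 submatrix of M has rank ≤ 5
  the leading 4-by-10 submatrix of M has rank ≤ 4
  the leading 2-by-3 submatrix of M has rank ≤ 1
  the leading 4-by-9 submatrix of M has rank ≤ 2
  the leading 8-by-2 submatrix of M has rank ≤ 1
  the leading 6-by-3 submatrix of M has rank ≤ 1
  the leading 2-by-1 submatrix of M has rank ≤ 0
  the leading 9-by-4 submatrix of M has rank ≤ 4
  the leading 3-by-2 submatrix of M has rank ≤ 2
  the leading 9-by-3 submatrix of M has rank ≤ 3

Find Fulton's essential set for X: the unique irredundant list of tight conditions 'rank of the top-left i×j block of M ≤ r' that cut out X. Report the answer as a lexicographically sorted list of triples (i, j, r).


Computing R[i][j] = min implied NW-rank bound (n=11, 25 conditions):

  i=1: 0  1  1  1  1  1  1  1  1  1  1
  i=2: 0  1  1  1  1  1  1  1  1  2  2
  i=3: 0  1  1  1  2  2  2  2  2  3  3
  i=4: 0  1  1  1  2  2  2  2  2  3  4
  i=5: 0  1  1  2  3  3  3  3  3  4  5
  i=6: 0  1  1  2  3  3  3  3  4  5  6
  i=7: 0  1  2  3  4  4  4  4  5  6  7
  i=8: 0  1  2  3  4  4  5  5  6  7  8
  i=9: 1  2  3  4  5  5  6  6  7  8  9
  i=10: 1  2  3  4  5  5  6  7  8  9  10
  i=11: 1  2  3  4  5  6  7  8  9  10  11

the unique w with this rank table is (2, 10, 5, 11, 4, 9, 3, 7, 1, 8, 6).

ℓ(w)=30; the 8 essential cells (i,j,r):

[(2, 9, 1), (4, 4, 1), (4, 9, 2), (6, 3, 1), (6, 8, 3), (8, 1, 0), (8, 6, 4), (10, 6, 5)]


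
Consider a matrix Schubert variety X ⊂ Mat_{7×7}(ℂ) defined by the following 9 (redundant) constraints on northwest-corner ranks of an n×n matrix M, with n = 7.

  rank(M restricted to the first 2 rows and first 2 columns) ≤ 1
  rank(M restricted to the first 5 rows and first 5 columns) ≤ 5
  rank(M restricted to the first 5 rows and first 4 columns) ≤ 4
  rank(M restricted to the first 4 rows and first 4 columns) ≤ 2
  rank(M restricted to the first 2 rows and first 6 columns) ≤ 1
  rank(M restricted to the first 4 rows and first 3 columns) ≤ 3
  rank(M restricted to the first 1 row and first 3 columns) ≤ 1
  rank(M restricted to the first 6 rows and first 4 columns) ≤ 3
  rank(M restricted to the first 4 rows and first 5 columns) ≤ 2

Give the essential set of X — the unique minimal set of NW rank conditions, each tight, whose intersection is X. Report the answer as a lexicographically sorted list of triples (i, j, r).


Propagating the 9 rank bounds to every northwest block:

  1 1 1 1 1 1 1
  1 1 1 1 1 1 2
  1 2 2 2 2 2 3
  1 2 2 2 2 3 4
  1 2 3 3 3 4 5
  1 2 3 3 4 5 6
  1 2 3 4 5 6 7

giving w = (1, 7, 2, 6, 3, 5, 4) via Δ²R.

Rothe diagram D(w) (9 cells), 3 SE-corners (essential conditions):

[(2, 6, 1), (4, 5, 2), (6, 4, 3)]


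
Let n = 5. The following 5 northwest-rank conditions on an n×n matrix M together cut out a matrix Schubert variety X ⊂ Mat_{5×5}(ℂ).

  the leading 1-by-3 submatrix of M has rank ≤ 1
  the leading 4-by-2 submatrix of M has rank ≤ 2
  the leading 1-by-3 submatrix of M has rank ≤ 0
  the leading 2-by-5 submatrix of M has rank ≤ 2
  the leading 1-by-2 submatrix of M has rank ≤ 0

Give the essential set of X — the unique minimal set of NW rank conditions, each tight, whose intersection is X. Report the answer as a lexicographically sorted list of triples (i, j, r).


Rank table r_w(5×5) implied by the 5 constraints:

  R[1]: 0 | 0 | 0 | 1 | 1
  R[2]: 1 | 1 | 1 | 2 | 2
  R[3]: 1 | 2 | 2 | 3 | 3
  R[4]: 1 | 2 | 3 | 4 | 4
  R[5]: 1 | 2 | 3 | 4 | 5

giving w = (4, 1, 2, 3, 5) via Δ²R.

Fulton essential set (1 of the 3 Rothe cells):

[(1, 3, 0)]


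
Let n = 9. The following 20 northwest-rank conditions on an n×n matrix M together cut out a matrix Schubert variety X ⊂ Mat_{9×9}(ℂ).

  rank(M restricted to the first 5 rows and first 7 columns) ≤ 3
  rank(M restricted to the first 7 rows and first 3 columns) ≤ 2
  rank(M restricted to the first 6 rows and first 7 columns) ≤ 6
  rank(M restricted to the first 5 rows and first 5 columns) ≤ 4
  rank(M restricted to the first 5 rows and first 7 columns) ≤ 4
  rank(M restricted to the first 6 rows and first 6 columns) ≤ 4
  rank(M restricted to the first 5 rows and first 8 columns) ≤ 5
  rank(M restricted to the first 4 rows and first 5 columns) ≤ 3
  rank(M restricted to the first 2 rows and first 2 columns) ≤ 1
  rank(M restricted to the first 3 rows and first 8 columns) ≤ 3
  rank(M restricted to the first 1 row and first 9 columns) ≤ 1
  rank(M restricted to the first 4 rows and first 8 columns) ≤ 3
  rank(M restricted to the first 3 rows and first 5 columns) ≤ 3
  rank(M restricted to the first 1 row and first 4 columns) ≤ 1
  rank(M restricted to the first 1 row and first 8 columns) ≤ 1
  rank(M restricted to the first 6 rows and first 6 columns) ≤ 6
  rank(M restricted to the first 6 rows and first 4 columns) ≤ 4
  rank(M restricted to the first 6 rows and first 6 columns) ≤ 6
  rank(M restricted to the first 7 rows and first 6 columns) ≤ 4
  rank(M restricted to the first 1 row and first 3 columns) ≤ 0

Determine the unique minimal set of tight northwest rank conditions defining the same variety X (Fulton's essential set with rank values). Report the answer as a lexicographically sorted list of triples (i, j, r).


Rank table r_w(9×9) implied by the 20 constraints:

  R[1]: 0, 0, 0, 1, 1, 1, 1, 1, 1
  R[2]: 1, 1, 1, 2, 2, 2, 2, 2, 2
  R[3]: 1, 2, 2, 3, 3, 3, 3, 3, 3
  R[4]: 1, 2, 2, 3, 3, 3, 3, 3, 4
  R[5]: 1, 2, 2, 3, 3, 3, 3, 4, 5
  R[6]: 1, 2, 2, 3, 4, 4, 4, 5, 6
  R[7]: 1, 2, 2, 3, 4, 4, 5, 6, 7
  R[8]: 1, 2, 3, 4, 5, 5, 6, 7, 8
  R[9]: 1, 2, 3, 4, 5, 6, 7, 8, 9

second differences of R give the permutation w = (4, 1, 2, 9, 8, 5, 7, 3, 6).

Rothe diagram D(w) (15 cells), 5 SE-corners (essential conditions):

[(1, 3, 0), (4, 8, 3), (5, 7, 3), (7, 3, 2), (7, 6, 4)]


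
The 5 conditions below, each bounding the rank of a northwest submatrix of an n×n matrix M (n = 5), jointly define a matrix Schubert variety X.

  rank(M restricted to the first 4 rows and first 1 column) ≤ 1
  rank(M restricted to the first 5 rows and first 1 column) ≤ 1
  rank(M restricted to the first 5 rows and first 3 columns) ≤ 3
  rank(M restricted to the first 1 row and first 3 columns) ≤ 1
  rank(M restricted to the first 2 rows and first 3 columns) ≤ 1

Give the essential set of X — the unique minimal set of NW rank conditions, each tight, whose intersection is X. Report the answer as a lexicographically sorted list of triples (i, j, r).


Propagating the 5 rank bounds to every northwest block:

  1 1 1 1 1
  1 1 1 2 2
  1 2 2 3 3
  1 2 3 4 4
  1 2 3 4 5

hence w(1..5) = (1, 4, 2, 3, 5).

D(w) has 2 cells with 1 SE-corner; essential set:

[(2, 3, 1)]


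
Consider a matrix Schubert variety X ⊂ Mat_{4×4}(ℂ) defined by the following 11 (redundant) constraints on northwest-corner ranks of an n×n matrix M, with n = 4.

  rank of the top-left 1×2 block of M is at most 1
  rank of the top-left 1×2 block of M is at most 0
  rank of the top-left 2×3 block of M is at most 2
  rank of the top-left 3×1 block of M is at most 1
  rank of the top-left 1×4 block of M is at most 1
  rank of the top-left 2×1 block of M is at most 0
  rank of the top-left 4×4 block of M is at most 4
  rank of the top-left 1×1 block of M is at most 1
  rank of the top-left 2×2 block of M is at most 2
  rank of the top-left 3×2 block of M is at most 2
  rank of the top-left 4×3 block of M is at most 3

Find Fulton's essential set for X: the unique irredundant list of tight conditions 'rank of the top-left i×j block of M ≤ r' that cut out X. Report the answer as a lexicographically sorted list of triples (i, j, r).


Propagating the 11 rank bounds to every northwest block:

  R[1]: 0  0  1  1
  R[2]: 0  1  2  2
  R[3]: 1  2  3  3
  R[4]: 1  2  3  4

second differences of R give the permutation w = (3, 2, 1, 4).

2 SE-corners of the 3-cell Rothe diagram give Ess(w):

[(1, 2, 0), (2, 1, 0)]


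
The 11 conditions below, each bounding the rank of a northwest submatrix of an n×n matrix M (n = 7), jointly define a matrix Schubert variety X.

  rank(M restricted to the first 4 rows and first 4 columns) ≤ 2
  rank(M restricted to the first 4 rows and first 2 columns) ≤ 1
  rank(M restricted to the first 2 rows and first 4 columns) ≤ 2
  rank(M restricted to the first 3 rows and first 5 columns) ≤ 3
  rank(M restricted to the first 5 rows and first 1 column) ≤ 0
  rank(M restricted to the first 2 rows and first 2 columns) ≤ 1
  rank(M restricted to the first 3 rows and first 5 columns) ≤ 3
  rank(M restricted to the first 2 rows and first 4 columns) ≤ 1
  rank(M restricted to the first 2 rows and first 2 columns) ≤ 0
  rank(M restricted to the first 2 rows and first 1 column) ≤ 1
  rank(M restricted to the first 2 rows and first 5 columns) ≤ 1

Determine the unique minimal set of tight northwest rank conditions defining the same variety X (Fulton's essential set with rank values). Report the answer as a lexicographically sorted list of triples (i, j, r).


Rank table r_w(7×7) implied by the 11 constraints:

  row 1: 0, 0, 1, 1, 1, 1, 1
  row 2: 0, 0, 1, 1, 1, 2, 2
  row 3: 0, 1, 2, 2, 2, 3, 3
  row 4: 0, 1, 2, 2, 3, 4, 4
  row 5: 0, 1, 2, 3, 4, 5, 5
  row 6: 1, 2, 3, 4, 5, 6, 6
  row 7: 1, 2, 3, 4, 5, 6, 7

so w = (3, 6, 2, 5, 4, 1, 7).

D(w) has 10 cells with 4 SE-corners; essential set:

[(2, 2, 0), (2, 5, 1), (4, 4, 2), (5, 1, 0)]
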